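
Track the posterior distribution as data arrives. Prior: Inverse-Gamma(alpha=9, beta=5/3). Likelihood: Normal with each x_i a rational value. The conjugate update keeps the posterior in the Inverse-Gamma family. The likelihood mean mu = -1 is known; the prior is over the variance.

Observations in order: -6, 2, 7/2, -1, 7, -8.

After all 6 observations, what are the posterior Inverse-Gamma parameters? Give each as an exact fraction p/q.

alpha=12, beta=2047/24

obs 1: x=-6 → posterior Inverse-Gamma(19/2, 85/6)
obs 2: x=2 → posterior Inverse-Gamma(10, 56/3)
obs 3: x=7/2 → posterior Inverse-Gamma(21/2, 691/24)
obs 4: x=-1 → posterior Inverse-Gamma(11, 691/24)
obs 5: x=7 → posterior Inverse-Gamma(23/2, 1459/24)
obs 6: x=-8 → posterior Inverse-Gamma(12, 2047/24)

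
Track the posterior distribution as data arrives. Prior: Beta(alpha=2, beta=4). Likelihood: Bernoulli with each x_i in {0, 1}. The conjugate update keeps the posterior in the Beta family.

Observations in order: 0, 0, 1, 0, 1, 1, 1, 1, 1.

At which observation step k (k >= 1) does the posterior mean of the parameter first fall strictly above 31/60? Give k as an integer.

obs 1: x=0 → posterior Beta(2, 5)
obs 2: x=0 → posterior Beta(2, 6)
obs 3: x=1 → posterior Beta(3, 6)
obs 4: x=0 → posterior Beta(3, 7)
obs 5: x=1 → posterior Beta(4, 7)
obs 6: x=1 → posterior Beta(5, 7)
obs 7: x=1 → posterior Beta(6, 7)
obs 8: x=1 → posterior Beta(7, 7)
obs 9: x=1 → posterior Beta(8, 7)

k = 9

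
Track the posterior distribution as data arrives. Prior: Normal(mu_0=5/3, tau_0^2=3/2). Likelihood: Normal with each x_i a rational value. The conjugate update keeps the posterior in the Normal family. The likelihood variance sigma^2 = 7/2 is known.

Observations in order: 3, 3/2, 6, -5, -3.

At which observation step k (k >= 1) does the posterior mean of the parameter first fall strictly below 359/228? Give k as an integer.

obs 1: x=3 → posterior Normal(31/15, 21/20)
obs 2: x=3/2 → posterior Normal(151/78, 21/26)
obs 3: x=6 → posterior Normal(259/96, 21/32)
obs 4: x=-5 → posterior Normal(169/114, 21/38)
obs 5: x=-3 → posterior Normal(115/132, 21/44)

k = 4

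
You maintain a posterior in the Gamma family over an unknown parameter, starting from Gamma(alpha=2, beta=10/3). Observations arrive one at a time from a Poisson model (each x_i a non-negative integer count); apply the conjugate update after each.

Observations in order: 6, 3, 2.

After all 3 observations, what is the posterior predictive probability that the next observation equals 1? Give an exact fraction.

obs 1: x=6 → posterior Gamma(8, 13/3)
obs 2: x=3 → posterior Gamma(11, 16/3)
obs 3: x=2 → posterior Gamma(13, 19/3)

1640066355028025301/6221821273427820544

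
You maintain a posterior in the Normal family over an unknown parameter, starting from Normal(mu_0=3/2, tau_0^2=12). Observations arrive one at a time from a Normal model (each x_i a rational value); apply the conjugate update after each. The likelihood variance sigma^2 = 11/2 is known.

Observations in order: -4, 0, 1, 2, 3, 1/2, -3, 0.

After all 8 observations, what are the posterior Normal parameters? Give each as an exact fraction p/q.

mu_0=9/406, tau_0^2=132/203

obs 1: x=-4 → posterior Normal(-159/70, 132/35)
obs 2: x=0 → posterior Normal(-159/118, 132/59)
obs 3: x=1 → posterior Normal(-111/166, 132/83)
obs 4: x=2 → posterior Normal(-15/214, 132/107)
obs 5: x=3 → posterior Normal(129/262, 132/131)
obs 6: x=1/2 → posterior Normal(153/310, 132/155)
obs 7: x=-3 → posterior Normal(9/358, 132/179)
obs 8: x=0 → posterior Normal(9/406, 132/203)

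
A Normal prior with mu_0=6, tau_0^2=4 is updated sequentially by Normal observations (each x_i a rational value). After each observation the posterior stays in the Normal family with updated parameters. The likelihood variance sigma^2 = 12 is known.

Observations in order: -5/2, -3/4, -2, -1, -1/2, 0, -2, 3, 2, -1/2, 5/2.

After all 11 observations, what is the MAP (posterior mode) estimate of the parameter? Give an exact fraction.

obs 1: x=-5/2 → posterior Normal(31/8, 3)
obs 2: x=-3/4 → posterior Normal(59/20, 12/5)
obs 3: x=-2 → posterior Normal(17/8, 2)
obs 4: x=-1 → posterior Normal(47/28, 12/7)
obs 5: x=-1/2 → posterior Normal(45/32, 3/2)
obs 6: x=0 → posterior Normal(5/4, 4/3)
obs 7: x=-2 → posterior Normal(37/40, 6/5)
obs 8: x=3 → posterior Normal(49/44, 12/11)
obs 9: x=2 → posterior Normal(19/16, 1)
obs 10: x=-1/2 → posterior Normal(55/52, 12/13)
obs 11: x=5/2 → posterior Normal(65/56, 6/7)

65/56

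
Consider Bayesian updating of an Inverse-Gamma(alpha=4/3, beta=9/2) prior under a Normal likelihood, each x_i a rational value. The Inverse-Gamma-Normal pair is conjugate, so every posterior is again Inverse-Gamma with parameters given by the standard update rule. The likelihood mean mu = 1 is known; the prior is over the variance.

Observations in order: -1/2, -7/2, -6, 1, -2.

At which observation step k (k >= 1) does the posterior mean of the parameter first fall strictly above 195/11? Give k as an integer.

k = 3

obs 1: x=-1/2 → posterior Inverse-Gamma(11/6, 45/8)
obs 2: x=-7/2 → posterior Inverse-Gamma(7/3, 63/4)
obs 3: x=-6 → posterior Inverse-Gamma(17/6, 161/4)
obs 4: x=1 → posterior Inverse-Gamma(10/3, 161/4)
obs 5: x=-2 → posterior Inverse-Gamma(23/6, 179/4)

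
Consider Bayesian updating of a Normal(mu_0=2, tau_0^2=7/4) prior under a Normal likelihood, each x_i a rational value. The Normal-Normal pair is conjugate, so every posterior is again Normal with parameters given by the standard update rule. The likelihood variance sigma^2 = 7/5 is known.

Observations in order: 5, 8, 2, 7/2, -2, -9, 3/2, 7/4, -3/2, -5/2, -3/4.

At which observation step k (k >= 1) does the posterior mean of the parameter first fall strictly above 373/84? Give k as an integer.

k = 2

obs 1: x=5 → posterior Normal(11/3, 7/9)
obs 2: x=8 → posterior Normal(73/14, 1/2)
obs 3: x=2 → posterior Normal(83/19, 7/19)
obs 4: x=7/2 → posterior Normal(67/16, 7/24)
obs 5: x=-2 → posterior Normal(181/58, 7/29)
obs 6: x=-9 → posterior Normal(91/68, 7/34)
obs 7: x=3/2 → posterior Normal(53/39, 7/39)
obs 8: x=7/4 → posterior Normal(247/176, 7/44)
obs 9: x=-3/2 → posterior Normal(31/28, 1/7)
obs 10: x=-5/2 → posterior Normal(167/216, 7/54)
obs 11: x=-3/4 → posterior Normal(38/59, 7/59)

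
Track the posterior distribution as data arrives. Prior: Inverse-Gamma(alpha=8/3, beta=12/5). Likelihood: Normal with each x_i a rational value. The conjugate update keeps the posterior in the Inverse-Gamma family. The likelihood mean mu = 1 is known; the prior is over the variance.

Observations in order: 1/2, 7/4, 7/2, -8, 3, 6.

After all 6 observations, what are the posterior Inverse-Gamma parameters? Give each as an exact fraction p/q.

obs 1: x=1/2 → posterior Inverse-Gamma(19/6, 101/40)
obs 2: x=7/4 → posterior Inverse-Gamma(11/3, 449/160)
obs 3: x=7/2 → posterior Inverse-Gamma(25/6, 949/160)
obs 4: x=-8 → posterior Inverse-Gamma(14/3, 7429/160)
obs 5: x=3 → posterior Inverse-Gamma(31/6, 7749/160)
obs 6: x=6 → posterior Inverse-Gamma(17/3, 9749/160)

alpha=17/3, beta=9749/160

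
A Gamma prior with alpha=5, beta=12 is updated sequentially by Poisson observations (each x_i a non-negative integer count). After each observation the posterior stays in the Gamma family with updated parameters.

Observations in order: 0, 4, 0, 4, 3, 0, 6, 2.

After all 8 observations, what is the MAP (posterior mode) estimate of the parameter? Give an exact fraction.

obs 1: x=0 → posterior Gamma(5, 13)
obs 2: x=4 → posterior Gamma(9, 14)
obs 3: x=0 → posterior Gamma(9, 15)
obs 4: x=4 → posterior Gamma(13, 16)
obs 5: x=3 → posterior Gamma(16, 17)
obs 6: x=0 → posterior Gamma(16, 18)
obs 7: x=6 → posterior Gamma(22, 19)
obs 8: x=2 → posterior Gamma(24, 20)

23/20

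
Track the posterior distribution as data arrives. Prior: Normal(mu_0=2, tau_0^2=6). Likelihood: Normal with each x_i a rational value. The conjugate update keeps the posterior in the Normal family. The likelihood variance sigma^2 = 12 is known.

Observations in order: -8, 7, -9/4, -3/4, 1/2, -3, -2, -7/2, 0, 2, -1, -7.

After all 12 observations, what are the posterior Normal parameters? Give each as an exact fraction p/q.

mu_0=-1, tau_0^2=6/7

obs 1: x=-8 → posterior Normal(-4/3, 4)
obs 2: x=7 → posterior Normal(3/4, 3)
obs 3: x=-9/4 → posterior Normal(3/20, 12/5)
obs 4: x=-3/4 → posterior Normal(0, 2)
obs 5: x=1/2 → posterior Normal(1/14, 12/7)
obs 6: x=-3 → posterior Normal(-5/16, 3/2)
obs 7: x=-2 → posterior Normal(-1/2, 4/3)
obs 8: x=-7/2 → posterior Normal(-4/5, 6/5)
obs 9: x=0 → posterior Normal(-8/11, 12/11)
obs 10: x=2 → posterior Normal(-1/2, 1)
obs 11: x=-1 → posterior Normal(-7/13, 12/13)
obs 12: x=-7 → posterior Normal(-1, 6/7)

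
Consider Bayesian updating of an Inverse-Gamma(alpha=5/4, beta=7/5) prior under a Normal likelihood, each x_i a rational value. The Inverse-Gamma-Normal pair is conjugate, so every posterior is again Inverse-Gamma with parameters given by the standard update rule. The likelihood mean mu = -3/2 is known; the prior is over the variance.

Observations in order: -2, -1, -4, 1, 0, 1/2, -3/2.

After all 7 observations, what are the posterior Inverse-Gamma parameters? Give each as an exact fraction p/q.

alpha=19/4, beta=441/40

obs 1: x=-2 → posterior Inverse-Gamma(7/4, 61/40)
obs 2: x=-1 → posterior Inverse-Gamma(9/4, 33/20)
obs 3: x=-4 → posterior Inverse-Gamma(11/4, 191/40)
obs 4: x=1 → posterior Inverse-Gamma(13/4, 79/10)
obs 5: x=0 → posterior Inverse-Gamma(15/4, 361/40)
obs 6: x=1/2 → posterior Inverse-Gamma(17/4, 441/40)
obs 7: x=-3/2 → posterior Inverse-Gamma(19/4, 441/40)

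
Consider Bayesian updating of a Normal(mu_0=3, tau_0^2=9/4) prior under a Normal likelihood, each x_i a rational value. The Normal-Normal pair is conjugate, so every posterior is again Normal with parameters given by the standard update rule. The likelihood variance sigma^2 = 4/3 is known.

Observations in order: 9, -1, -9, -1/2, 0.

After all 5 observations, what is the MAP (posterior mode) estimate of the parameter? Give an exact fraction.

15/302

obs 1: x=9 → posterior Normal(291/43, 36/43)
obs 2: x=-1 → posterior Normal(132/35, 18/35)
obs 3: x=-9 → posterior Normal(21/97, 36/97)
obs 4: x=-1/2 → posterior Normal(15/248, 9/31)
obs 5: x=0 → posterior Normal(15/302, 36/151)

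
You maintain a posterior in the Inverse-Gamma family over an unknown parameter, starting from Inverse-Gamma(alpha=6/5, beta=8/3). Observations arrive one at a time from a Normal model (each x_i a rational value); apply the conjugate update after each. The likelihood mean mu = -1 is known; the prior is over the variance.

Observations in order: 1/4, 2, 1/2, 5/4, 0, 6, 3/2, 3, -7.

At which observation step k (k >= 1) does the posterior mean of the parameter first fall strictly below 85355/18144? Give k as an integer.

obs 1: x=1/4 → posterior Inverse-Gamma(17/10, 331/96)
obs 2: x=2 → posterior Inverse-Gamma(11/5, 763/96)
obs 3: x=1/2 → posterior Inverse-Gamma(27/10, 871/96)
obs 4: x=5/4 → posterior Inverse-Gamma(16/5, 557/48)
obs 5: x=0 → posterior Inverse-Gamma(37/10, 581/48)
obs 6: x=6 → posterior Inverse-Gamma(21/5, 1757/48)
obs 7: x=3/2 → posterior Inverse-Gamma(47/10, 1907/48)
obs 8: x=3 → posterior Inverse-Gamma(26/5, 2291/48)
obs 9: x=-7 → posterior Inverse-Gamma(57/10, 3155/48)

k = 5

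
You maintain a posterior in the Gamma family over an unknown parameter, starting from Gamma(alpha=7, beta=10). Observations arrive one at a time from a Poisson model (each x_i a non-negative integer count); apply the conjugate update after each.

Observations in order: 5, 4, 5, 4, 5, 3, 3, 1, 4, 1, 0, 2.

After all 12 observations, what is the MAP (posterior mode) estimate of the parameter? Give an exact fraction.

obs 1: x=5 → posterior Gamma(12, 11)
obs 2: x=4 → posterior Gamma(16, 12)
obs 3: x=5 → posterior Gamma(21, 13)
obs 4: x=4 → posterior Gamma(25, 14)
obs 5: x=5 → posterior Gamma(30, 15)
obs 6: x=3 → posterior Gamma(33, 16)
obs 7: x=3 → posterior Gamma(36, 17)
obs 8: x=1 → posterior Gamma(37, 18)
obs 9: x=4 → posterior Gamma(41, 19)
obs 10: x=1 → posterior Gamma(42, 20)
obs 11: x=0 → posterior Gamma(42, 21)
obs 12: x=2 → posterior Gamma(44, 22)

43/22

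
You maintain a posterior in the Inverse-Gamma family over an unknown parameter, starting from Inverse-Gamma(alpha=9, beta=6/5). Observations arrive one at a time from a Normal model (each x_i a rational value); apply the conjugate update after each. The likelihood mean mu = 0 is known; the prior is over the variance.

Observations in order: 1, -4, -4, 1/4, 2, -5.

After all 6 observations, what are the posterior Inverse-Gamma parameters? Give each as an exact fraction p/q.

alpha=12, beta=5157/160

obs 1: x=1 → posterior Inverse-Gamma(19/2, 17/10)
obs 2: x=-4 → posterior Inverse-Gamma(10, 97/10)
obs 3: x=-4 → posterior Inverse-Gamma(21/2, 177/10)
obs 4: x=1/4 → posterior Inverse-Gamma(11, 2837/160)
obs 5: x=2 → posterior Inverse-Gamma(23/2, 3157/160)
obs 6: x=-5 → posterior Inverse-Gamma(12, 5157/160)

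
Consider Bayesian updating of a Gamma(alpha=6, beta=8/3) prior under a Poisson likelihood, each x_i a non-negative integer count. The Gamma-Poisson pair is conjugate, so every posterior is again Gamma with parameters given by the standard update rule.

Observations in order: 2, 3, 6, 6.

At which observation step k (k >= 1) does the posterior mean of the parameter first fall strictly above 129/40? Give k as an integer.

k = 4

obs 1: x=2 → posterior Gamma(8, 11/3)
obs 2: x=3 → posterior Gamma(11, 14/3)
obs 3: x=6 → posterior Gamma(17, 17/3)
obs 4: x=6 → posterior Gamma(23, 20/3)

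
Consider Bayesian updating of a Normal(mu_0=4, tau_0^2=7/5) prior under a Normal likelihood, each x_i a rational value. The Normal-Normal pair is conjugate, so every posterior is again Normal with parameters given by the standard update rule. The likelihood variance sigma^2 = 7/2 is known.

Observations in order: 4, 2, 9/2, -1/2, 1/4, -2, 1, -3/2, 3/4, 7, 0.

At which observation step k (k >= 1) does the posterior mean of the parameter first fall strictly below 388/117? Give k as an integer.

obs 1: x=4 → posterior Normal(4, 1)
obs 2: x=2 → posterior Normal(32/9, 7/9)
obs 3: x=9/2 → posterior Normal(41/11, 7/11)
obs 4: x=-1/2 → posterior Normal(40/13, 7/13)
obs 5: x=1/4 → posterior Normal(27/10, 7/15)
obs 6: x=-2 → posterior Normal(73/34, 7/17)
obs 7: x=1 → posterior Normal(77/38, 7/19)
obs 8: x=-3/2 → posterior Normal(71/42, 1/3)
obs 9: x=3/4 → posterior Normal(37/23, 7/23)
obs 10: x=7 → posterior Normal(51/25, 7/25)
obs 11: x=0 → posterior Normal(17/9, 7/27)

k = 4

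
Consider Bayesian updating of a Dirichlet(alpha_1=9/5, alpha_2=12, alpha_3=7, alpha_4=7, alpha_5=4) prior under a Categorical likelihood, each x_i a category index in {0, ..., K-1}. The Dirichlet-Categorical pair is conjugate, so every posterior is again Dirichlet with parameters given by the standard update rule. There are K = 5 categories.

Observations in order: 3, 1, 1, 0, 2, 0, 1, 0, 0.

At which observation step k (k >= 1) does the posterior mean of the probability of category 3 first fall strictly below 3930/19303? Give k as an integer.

obs 1: x=3 → posterior Dirichlet(9/5, 12, 7, 8, 4)
obs 2: x=1 → posterior Dirichlet(9/5, 13, 7, 8, 4)
obs 3: x=1 → posterior Dirichlet(9/5, 14, 7, 8, 4)
obs 4: x=0 → posterior Dirichlet(14/5, 14, 7, 8, 4)
obs 5: x=2 → posterior Dirichlet(14/5, 14, 8, 8, 4)
obs 6: x=0 → posterior Dirichlet(19/5, 14, 8, 8, 4)
obs 7: x=1 → posterior Dirichlet(19/5, 15, 8, 8, 4)
obs 8: x=0 → posterior Dirichlet(24/5, 15, 8, 8, 4)
obs 9: x=0 → posterior Dirichlet(29/5, 15, 8, 8, 4)

k = 8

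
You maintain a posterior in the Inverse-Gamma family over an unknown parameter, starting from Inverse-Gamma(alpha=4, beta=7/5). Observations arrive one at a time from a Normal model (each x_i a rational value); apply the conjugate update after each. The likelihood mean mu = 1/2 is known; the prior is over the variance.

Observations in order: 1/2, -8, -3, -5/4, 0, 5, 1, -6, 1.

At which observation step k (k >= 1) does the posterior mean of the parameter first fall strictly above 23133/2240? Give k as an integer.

k = 8

obs 1: x=1/2 → posterior Inverse-Gamma(9/2, 7/5)
obs 2: x=-8 → posterior Inverse-Gamma(5, 1501/40)
obs 3: x=-3 → posterior Inverse-Gamma(11/2, 873/20)
obs 4: x=-5/4 → posterior Inverse-Gamma(6, 7229/160)
obs 5: x=0 → posterior Inverse-Gamma(13/2, 7249/160)
obs 6: x=5 → posterior Inverse-Gamma(7, 8869/160)
obs 7: x=1 → posterior Inverse-Gamma(15/2, 8889/160)
obs 8: x=-6 → posterior Inverse-Gamma(8, 12269/160)
obs 9: x=1 → posterior Inverse-Gamma(17/2, 12289/160)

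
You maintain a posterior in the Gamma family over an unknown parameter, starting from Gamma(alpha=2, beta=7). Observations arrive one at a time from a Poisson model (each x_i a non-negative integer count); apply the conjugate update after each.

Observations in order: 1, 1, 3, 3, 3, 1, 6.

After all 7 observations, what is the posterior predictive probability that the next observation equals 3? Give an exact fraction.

25769822670987718880657408/224454829280376434326171875

obs 1: x=1 → posterior Gamma(3, 8)
obs 2: x=1 → posterior Gamma(4, 9)
obs 3: x=3 → posterior Gamma(7, 10)
obs 4: x=3 → posterior Gamma(10, 11)
obs 5: x=3 → posterior Gamma(13, 12)
obs 6: x=1 → posterior Gamma(14, 13)
obs 7: x=6 → posterior Gamma(20, 14)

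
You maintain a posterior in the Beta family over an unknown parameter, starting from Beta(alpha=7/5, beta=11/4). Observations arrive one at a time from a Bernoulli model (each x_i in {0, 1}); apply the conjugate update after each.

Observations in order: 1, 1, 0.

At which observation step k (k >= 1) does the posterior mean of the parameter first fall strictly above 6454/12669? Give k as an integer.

k = 2

obs 1: x=1 → posterior Beta(12/5, 11/4)
obs 2: x=1 → posterior Beta(17/5, 11/4)
obs 3: x=0 → posterior Beta(17/5, 15/4)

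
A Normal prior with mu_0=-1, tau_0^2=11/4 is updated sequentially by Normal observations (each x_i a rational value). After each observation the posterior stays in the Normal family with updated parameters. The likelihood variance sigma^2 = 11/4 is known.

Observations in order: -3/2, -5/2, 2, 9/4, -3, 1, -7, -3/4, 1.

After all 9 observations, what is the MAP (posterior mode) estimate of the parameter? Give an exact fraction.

-19/20

obs 1: x=-3/2 → posterior Normal(-5/4, 11/8)
obs 2: x=-5/2 → posterior Normal(-5/3, 11/12)
obs 3: x=2 → posterior Normal(-3/4, 11/16)
obs 4: x=9/4 → posterior Normal(-3/20, 11/20)
obs 5: x=-3 → posterior Normal(-5/8, 11/24)
obs 6: x=1 → posterior Normal(-11/28, 11/28)
obs 7: x=-7 → posterior Normal(-39/32, 11/32)
obs 8: x=-3/4 → posterior Normal(-7/6, 11/36)
obs 9: x=1 → posterior Normal(-19/20, 11/40)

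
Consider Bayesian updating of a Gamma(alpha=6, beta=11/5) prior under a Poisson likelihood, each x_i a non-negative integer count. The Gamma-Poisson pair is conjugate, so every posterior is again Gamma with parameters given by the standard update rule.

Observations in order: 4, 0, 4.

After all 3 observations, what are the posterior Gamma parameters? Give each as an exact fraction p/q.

alpha=14, beta=26/5

obs 1: x=4 → posterior Gamma(10, 16/5)
obs 2: x=0 → posterior Gamma(10, 21/5)
obs 3: x=4 → posterior Gamma(14, 26/5)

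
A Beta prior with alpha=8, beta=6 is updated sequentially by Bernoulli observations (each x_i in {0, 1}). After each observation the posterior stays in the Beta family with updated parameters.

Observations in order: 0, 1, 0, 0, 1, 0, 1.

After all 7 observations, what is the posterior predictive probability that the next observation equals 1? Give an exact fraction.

obs 1: x=0 → posterior Beta(8, 7)
obs 2: x=1 → posterior Beta(9, 7)
obs 3: x=0 → posterior Beta(9, 8)
obs 4: x=0 → posterior Beta(9, 9)
obs 5: x=1 → posterior Beta(10, 9)
obs 6: x=0 → posterior Beta(10, 10)
obs 7: x=1 → posterior Beta(11, 10)

11/21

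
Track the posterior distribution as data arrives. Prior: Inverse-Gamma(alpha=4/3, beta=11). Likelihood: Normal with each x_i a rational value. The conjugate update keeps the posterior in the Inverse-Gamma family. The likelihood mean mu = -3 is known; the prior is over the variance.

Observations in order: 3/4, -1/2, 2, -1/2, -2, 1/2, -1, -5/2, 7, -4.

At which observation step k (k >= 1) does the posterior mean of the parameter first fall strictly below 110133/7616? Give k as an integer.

obs 1: x=3/4 → posterior Inverse-Gamma(11/6, 577/32)
obs 2: x=-1/2 → posterior Inverse-Gamma(7/3, 677/32)
obs 3: x=2 → posterior Inverse-Gamma(17/6, 1077/32)
obs 4: x=-1/2 → posterior Inverse-Gamma(10/3, 1177/32)
obs 5: x=-2 → posterior Inverse-Gamma(23/6, 1193/32)
obs 6: x=1/2 → posterior Inverse-Gamma(13/3, 1389/32)
obs 7: x=-1 → posterior Inverse-Gamma(29/6, 1453/32)
obs 8: x=-5/2 → posterior Inverse-Gamma(16/3, 1457/32)
obs 9: x=7 → posterior Inverse-Gamma(35/6, 3057/32)
obs 10: x=-4 → posterior Inverse-Gamma(19/3, 3073/32)

k = 5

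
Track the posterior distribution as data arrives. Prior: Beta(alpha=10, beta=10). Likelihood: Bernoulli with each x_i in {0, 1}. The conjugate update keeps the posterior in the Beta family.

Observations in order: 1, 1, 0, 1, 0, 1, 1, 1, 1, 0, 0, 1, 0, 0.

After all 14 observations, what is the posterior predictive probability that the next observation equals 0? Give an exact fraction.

obs 1: x=1 → posterior Beta(11, 10)
obs 2: x=1 → posterior Beta(12, 10)
obs 3: x=0 → posterior Beta(12, 11)
obs 4: x=1 → posterior Beta(13, 11)
obs 5: x=0 → posterior Beta(13, 12)
obs 6: x=1 → posterior Beta(14, 12)
obs 7: x=1 → posterior Beta(15, 12)
obs 8: x=1 → posterior Beta(16, 12)
obs 9: x=1 → posterior Beta(17, 12)
obs 10: x=0 → posterior Beta(17, 13)
obs 11: x=0 → posterior Beta(17, 14)
obs 12: x=1 → posterior Beta(18, 14)
obs 13: x=0 → posterior Beta(18, 15)
obs 14: x=0 → posterior Beta(18, 16)

8/17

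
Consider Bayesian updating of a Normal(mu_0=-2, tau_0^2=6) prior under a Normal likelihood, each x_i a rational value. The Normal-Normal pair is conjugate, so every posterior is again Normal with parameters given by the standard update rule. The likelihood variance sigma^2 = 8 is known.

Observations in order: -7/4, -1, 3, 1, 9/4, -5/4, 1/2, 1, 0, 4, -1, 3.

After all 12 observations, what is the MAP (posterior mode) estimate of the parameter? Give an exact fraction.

obs 1: x=-7/4 → posterior Normal(-53/28, 24/7)
obs 2: x=-1 → posterior Normal(-13/8, 12/5)
obs 3: x=3 → posterior Normal(-29/52, 24/13)
obs 4: x=1 → posterior Normal(-17/64, 3/2)
obs 5: x=9/4 → posterior Normal(5/38, 24/19)
obs 6: x=-5/4 → posterior Normal(-5/88, 12/11)
obs 7: x=1/2 → posterior Normal(1/100, 24/25)
obs 8: x=1 → posterior Normal(13/112, 6/7)
obs 9: x=0 → posterior Normal(13/124, 24/31)
obs 10: x=4 → posterior Normal(61/136, 12/17)
obs 11: x=-1 → posterior Normal(49/148, 24/37)
obs 12: x=3 → posterior Normal(17/32, 3/5)

17/32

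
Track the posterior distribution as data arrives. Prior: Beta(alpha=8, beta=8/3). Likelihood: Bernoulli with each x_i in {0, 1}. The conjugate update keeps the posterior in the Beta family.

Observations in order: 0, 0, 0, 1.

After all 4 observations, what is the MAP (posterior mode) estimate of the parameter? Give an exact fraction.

12/19

obs 1: x=0 → posterior Beta(8, 11/3)
obs 2: x=0 → posterior Beta(8, 14/3)
obs 3: x=0 → posterior Beta(8, 17/3)
obs 4: x=1 → posterior Beta(9, 17/3)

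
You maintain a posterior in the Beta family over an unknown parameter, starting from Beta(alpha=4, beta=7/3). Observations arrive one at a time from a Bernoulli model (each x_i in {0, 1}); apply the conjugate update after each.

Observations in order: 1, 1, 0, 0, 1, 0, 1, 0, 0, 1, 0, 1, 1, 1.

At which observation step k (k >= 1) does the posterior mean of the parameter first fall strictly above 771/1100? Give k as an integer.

k = 2

obs 1: x=1 → posterior Beta(5, 7/3)
obs 2: x=1 → posterior Beta(6, 7/3)
obs 3: x=0 → posterior Beta(6, 10/3)
obs 4: x=0 → posterior Beta(6, 13/3)
obs 5: x=1 → posterior Beta(7, 13/3)
obs 6: x=0 → posterior Beta(7, 16/3)
obs 7: x=1 → posterior Beta(8, 16/3)
obs 8: x=0 → posterior Beta(8, 19/3)
obs 9: x=0 → posterior Beta(8, 22/3)
obs 10: x=1 → posterior Beta(9, 22/3)
obs 11: x=0 → posterior Beta(9, 25/3)
obs 12: x=1 → posterior Beta(10, 25/3)
obs 13: x=1 → posterior Beta(11, 25/3)
obs 14: x=1 → posterior Beta(12, 25/3)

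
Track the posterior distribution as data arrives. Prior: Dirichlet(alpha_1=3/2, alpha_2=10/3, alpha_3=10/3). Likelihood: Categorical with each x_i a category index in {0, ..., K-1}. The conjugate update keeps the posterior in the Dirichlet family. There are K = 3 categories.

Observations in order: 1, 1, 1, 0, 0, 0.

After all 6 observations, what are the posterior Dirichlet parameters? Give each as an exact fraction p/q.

alpha_1=9/2, alpha_2=19/3, alpha_3=10/3

obs 1: x=1 → posterior Dirichlet(3/2, 13/3, 10/3)
obs 2: x=1 → posterior Dirichlet(3/2, 16/3, 10/3)
obs 3: x=1 → posterior Dirichlet(3/2, 19/3, 10/3)
obs 4: x=0 → posterior Dirichlet(5/2, 19/3, 10/3)
obs 5: x=0 → posterior Dirichlet(7/2, 19/3, 10/3)
obs 6: x=0 → posterior Dirichlet(9/2, 19/3, 10/3)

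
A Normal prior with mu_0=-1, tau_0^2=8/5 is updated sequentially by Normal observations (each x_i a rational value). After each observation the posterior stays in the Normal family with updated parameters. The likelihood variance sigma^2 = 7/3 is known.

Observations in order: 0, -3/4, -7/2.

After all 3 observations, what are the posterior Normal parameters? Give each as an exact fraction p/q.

obs 1: x=0 → posterior Normal(-35/59, 56/59)
obs 2: x=-3/4 → posterior Normal(-53/83, 56/83)
obs 3: x=-7/2 → posterior Normal(-137/107, 56/107)

mu_0=-137/107, tau_0^2=56/107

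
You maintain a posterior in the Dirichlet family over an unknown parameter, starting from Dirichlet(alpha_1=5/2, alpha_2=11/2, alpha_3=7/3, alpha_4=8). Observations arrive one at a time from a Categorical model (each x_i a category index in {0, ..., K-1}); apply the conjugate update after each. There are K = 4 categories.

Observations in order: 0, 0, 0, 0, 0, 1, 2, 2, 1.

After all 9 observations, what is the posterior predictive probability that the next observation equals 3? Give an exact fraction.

obs 1: x=0 → posterior Dirichlet(7/2, 11/2, 7/3, 8)
obs 2: x=0 → posterior Dirichlet(9/2, 11/2, 7/3, 8)
obs 3: x=0 → posterior Dirichlet(11/2, 11/2, 7/3, 8)
obs 4: x=0 → posterior Dirichlet(13/2, 11/2, 7/3, 8)
obs 5: x=0 → posterior Dirichlet(15/2, 11/2, 7/3, 8)
obs 6: x=1 → posterior Dirichlet(15/2, 13/2, 7/3, 8)
obs 7: x=2 → posterior Dirichlet(15/2, 13/2, 10/3, 8)
obs 8: x=2 → posterior Dirichlet(15/2, 13/2, 13/3, 8)
obs 9: x=1 → posterior Dirichlet(15/2, 15/2, 13/3, 8)

12/41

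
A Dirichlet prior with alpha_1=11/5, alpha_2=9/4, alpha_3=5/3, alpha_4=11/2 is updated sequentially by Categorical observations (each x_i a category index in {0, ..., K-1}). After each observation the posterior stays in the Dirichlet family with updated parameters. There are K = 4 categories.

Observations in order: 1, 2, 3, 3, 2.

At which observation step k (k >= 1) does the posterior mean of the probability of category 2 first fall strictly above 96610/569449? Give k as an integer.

k = 2

obs 1: x=1 → posterior Dirichlet(11/5, 13/4, 5/3, 11/2)
obs 2: x=2 → posterior Dirichlet(11/5, 13/4, 8/3, 11/2)
obs 3: x=3 → posterior Dirichlet(11/5, 13/4, 8/3, 13/2)
obs 4: x=3 → posterior Dirichlet(11/5, 13/4, 8/3, 15/2)
obs 5: x=2 → posterior Dirichlet(11/5, 13/4, 11/3, 15/2)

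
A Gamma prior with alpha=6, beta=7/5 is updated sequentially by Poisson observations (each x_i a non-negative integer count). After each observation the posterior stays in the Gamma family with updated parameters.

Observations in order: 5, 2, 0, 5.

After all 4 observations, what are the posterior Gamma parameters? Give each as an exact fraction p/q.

alpha=18, beta=27/5

obs 1: x=5 → posterior Gamma(11, 12/5)
obs 2: x=2 → posterior Gamma(13, 17/5)
obs 3: x=0 → posterior Gamma(13, 22/5)
obs 4: x=5 → posterior Gamma(18, 27/5)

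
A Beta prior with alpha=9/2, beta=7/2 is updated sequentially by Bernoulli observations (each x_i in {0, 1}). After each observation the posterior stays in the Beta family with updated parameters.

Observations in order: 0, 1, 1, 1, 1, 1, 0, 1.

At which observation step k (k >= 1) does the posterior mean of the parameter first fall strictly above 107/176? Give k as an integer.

k = 4

obs 1: x=0 → posterior Beta(9/2, 9/2)
obs 2: x=1 → posterior Beta(11/2, 9/2)
obs 3: x=1 → posterior Beta(13/2, 9/2)
obs 4: x=1 → posterior Beta(15/2, 9/2)
obs 5: x=1 → posterior Beta(17/2, 9/2)
obs 6: x=1 → posterior Beta(19/2, 9/2)
obs 7: x=0 → posterior Beta(19/2, 11/2)
obs 8: x=1 → posterior Beta(21/2, 11/2)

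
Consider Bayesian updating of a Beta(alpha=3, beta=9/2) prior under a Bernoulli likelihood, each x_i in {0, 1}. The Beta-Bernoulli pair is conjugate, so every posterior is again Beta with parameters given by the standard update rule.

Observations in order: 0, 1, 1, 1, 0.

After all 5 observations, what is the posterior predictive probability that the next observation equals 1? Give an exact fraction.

obs 1: x=0 → posterior Beta(3, 11/2)
obs 2: x=1 → posterior Beta(4, 11/2)
obs 3: x=1 → posterior Beta(5, 11/2)
obs 4: x=1 → posterior Beta(6, 11/2)
obs 5: x=0 → posterior Beta(6, 13/2)

12/25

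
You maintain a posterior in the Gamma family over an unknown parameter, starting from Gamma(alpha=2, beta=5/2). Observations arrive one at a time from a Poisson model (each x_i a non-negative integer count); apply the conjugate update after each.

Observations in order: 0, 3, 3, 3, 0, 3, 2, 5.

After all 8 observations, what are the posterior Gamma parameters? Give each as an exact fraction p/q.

alpha=21, beta=21/2

obs 1: x=0 → posterior Gamma(2, 7/2)
obs 2: x=3 → posterior Gamma(5, 9/2)
obs 3: x=3 → posterior Gamma(8, 11/2)
obs 4: x=3 → posterior Gamma(11, 13/2)
obs 5: x=0 → posterior Gamma(11, 15/2)
obs 6: x=3 → posterior Gamma(14, 17/2)
obs 7: x=2 → posterior Gamma(16, 19/2)
obs 8: x=5 → posterior Gamma(21, 21/2)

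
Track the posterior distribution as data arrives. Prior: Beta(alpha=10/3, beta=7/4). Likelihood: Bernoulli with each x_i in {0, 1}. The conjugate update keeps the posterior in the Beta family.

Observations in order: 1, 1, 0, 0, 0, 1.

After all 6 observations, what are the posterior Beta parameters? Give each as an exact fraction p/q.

obs 1: x=1 → posterior Beta(13/3, 7/4)
obs 2: x=1 → posterior Beta(16/3, 7/4)
obs 3: x=0 → posterior Beta(16/3, 11/4)
obs 4: x=0 → posterior Beta(16/3, 15/4)
obs 5: x=0 → posterior Beta(16/3, 19/4)
obs 6: x=1 → posterior Beta(19/3, 19/4)

alpha=19/3, beta=19/4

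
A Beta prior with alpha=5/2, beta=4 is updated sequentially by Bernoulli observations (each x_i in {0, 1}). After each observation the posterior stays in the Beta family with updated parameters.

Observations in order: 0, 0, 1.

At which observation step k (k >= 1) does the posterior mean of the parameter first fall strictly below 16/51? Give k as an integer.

obs 1: x=0 → posterior Beta(5/2, 5)
obs 2: x=0 → posterior Beta(5/2, 6)
obs 3: x=1 → posterior Beta(7/2, 6)

k = 2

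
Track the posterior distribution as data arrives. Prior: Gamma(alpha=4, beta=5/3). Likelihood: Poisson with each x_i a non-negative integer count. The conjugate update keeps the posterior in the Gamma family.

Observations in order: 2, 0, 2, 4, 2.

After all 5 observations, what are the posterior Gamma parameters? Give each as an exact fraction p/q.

obs 1: x=2 → posterior Gamma(6, 8/3)
obs 2: x=0 → posterior Gamma(6, 11/3)
obs 3: x=2 → posterior Gamma(8, 14/3)
obs 4: x=4 → posterior Gamma(12, 17/3)
obs 5: x=2 → posterior Gamma(14, 20/3)

alpha=14, beta=20/3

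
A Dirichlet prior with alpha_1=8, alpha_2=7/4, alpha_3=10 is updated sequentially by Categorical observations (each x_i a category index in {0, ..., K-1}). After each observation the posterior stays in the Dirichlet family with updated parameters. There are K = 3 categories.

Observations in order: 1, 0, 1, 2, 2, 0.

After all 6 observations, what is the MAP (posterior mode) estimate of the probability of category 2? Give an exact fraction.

obs 1: x=1 → posterior Dirichlet(8, 11/4, 10)
obs 2: x=0 → posterior Dirichlet(9, 11/4, 10)
obs 3: x=1 → posterior Dirichlet(9, 15/4, 10)
obs 4: x=2 → posterior Dirichlet(9, 15/4, 11)
obs 5: x=2 → posterior Dirichlet(9, 15/4, 12)
obs 6: x=0 → posterior Dirichlet(10, 15/4, 12)

44/91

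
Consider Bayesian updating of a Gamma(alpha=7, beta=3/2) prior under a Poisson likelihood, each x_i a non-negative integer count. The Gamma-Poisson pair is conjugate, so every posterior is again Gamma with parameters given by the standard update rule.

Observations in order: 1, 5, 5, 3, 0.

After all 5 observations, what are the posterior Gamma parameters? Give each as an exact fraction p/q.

obs 1: x=1 → posterior Gamma(8, 5/2)
obs 2: x=5 → posterior Gamma(13, 7/2)
obs 3: x=5 → posterior Gamma(18, 9/2)
obs 4: x=3 → posterior Gamma(21, 11/2)
obs 5: x=0 → posterior Gamma(21, 13/2)

alpha=21, beta=13/2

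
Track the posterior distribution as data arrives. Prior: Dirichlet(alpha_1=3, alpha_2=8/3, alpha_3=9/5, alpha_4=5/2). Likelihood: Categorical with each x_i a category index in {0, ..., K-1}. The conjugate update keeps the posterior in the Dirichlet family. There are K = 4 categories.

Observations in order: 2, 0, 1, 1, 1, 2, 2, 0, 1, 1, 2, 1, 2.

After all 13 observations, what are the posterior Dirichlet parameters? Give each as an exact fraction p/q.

obs 1: x=2 → posterior Dirichlet(3, 8/3, 14/5, 5/2)
obs 2: x=0 → posterior Dirichlet(4, 8/3, 14/5, 5/2)
obs 3: x=1 → posterior Dirichlet(4, 11/3, 14/5, 5/2)
obs 4: x=1 → posterior Dirichlet(4, 14/3, 14/5, 5/2)
obs 5: x=1 → posterior Dirichlet(4, 17/3, 14/5, 5/2)
obs 6: x=2 → posterior Dirichlet(4, 17/3, 19/5, 5/2)
obs 7: x=2 → posterior Dirichlet(4, 17/3, 24/5, 5/2)
obs 8: x=0 → posterior Dirichlet(5, 17/3, 24/5, 5/2)
obs 9: x=1 → posterior Dirichlet(5, 20/3, 24/5, 5/2)
obs 10: x=1 → posterior Dirichlet(5, 23/3, 24/5, 5/2)
obs 11: x=2 → posterior Dirichlet(5, 23/3, 29/5, 5/2)
obs 12: x=1 → posterior Dirichlet(5, 26/3, 29/5, 5/2)
obs 13: x=2 → posterior Dirichlet(5, 26/3, 34/5, 5/2)

alpha_1=5, alpha_2=26/3, alpha_3=34/5, alpha_4=5/2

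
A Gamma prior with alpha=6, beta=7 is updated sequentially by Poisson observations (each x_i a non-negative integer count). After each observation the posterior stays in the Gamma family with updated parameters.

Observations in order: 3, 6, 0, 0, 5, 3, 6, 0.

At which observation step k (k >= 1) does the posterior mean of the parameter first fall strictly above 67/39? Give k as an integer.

obs 1: x=3 → posterior Gamma(9, 8)
obs 2: x=6 → posterior Gamma(15, 9)
obs 3: x=0 → posterior Gamma(15, 10)
obs 4: x=0 → posterior Gamma(15, 11)
obs 5: x=5 → posterior Gamma(20, 12)
obs 6: x=3 → posterior Gamma(23, 13)
obs 7: x=6 → posterior Gamma(29, 14)
obs 8: x=0 → posterior Gamma(29, 15)

k = 6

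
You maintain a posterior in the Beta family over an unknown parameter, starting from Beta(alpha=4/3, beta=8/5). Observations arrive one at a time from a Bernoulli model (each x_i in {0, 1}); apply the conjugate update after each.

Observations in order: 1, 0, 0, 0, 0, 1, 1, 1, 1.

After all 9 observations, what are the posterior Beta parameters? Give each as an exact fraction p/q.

alpha=19/3, beta=28/5

obs 1: x=1 → posterior Beta(7/3, 8/5)
obs 2: x=0 → posterior Beta(7/3, 13/5)
obs 3: x=0 → posterior Beta(7/3, 18/5)
obs 4: x=0 → posterior Beta(7/3, 23/5)
obs 5: x=0 → posterior Beta(7/3, 28/5)
obs 6: x=1 → posterior Beta(10/3, 28/5)
obs 7: x=1 → posterior Beta(13/3, 28/5)
obs 8: x=1 → posterior Beta(16/3, 28/5)
obs 9: x=1 → posterior Beta(19/3, 28/5)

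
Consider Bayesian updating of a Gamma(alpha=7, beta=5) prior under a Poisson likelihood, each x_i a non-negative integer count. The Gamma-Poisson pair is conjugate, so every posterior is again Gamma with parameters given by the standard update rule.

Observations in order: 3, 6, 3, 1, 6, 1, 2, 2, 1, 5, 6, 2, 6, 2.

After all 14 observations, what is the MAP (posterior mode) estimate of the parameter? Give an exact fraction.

obs 1: x=3 → posterior Gamma(10, 6)
obs 2: x=6 → posterior Gamma(16, 7)
obs 3: x=3 → posterior Gamma(19, 8)
obs 4: x=1 → posterior Gamma(20, 9)
obs 5: x=6 → posterior Gamma(26, 10)
obs 6: x=1 → posterior Gamma(27, 11)
obs 7: x=2 → posterior Gamma(29, 12)
obs 8: x=2 → posterior Gamma(31, 13)
obs 9: x=1 → posterior Gamma(32, 14)
obs 10: x=5 → posterior Gamma(37, 15)
obs 11: x=6 → posterior Gamma(43, 16)
obs 12: x=2 → posterior Gamma(45, 17)
obs 13: x=6 → posterior Gamma(51, 18)
obs 14: x=2 → posterior Gamma(53, 19)

52/19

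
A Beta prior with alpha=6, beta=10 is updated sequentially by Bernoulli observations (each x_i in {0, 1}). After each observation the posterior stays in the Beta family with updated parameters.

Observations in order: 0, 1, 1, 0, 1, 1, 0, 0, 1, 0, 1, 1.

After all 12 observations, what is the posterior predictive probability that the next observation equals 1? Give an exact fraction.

13/28

obs 1: x=0 → posterior Beta(6, 11)
obs 2: x=1 → posterior Beta(7, 11)
obs 3: x=1 → posterior Beta(8, 11)
obs 4: x=0 → posterior Beta(8, 12)
obs 5: x=1 → posterior Beta(9, 12)
obs 6: x=1 → posterior Beta(10, 12)
obs 7: x=0 → posterior Beta(10, 13)
obs 8: x=0 → posterior Beta(10, 14)
obs 9: x=1 → posterior Beta(11, 14)
obs 10: x=0 → posterior Beta(11, 15)
obs 11: x=1 → posterior Beta(12, 15)
obs 12: x=1 → posterior Beta(13, 15)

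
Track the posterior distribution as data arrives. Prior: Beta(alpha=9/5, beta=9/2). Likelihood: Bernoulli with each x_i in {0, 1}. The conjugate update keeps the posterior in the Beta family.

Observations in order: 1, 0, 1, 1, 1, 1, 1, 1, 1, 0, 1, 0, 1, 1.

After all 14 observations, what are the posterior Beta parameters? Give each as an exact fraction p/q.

obs 1: x=1 → posterior Beta(14/5, 9/2)
obs 2: x=0 → posterior Beta(14/5, 11/2)
obs 3: x=1 → posterior Beta(19/5, 11/2)
obs 4: x=1 → posterior Beta(24/5, 11/2)
obs 5: x=1 → posterior Beta(29/5, 11/2)
obs 6: x=1 → posterior Beta(34/5, 11/2)
obs 7: x=1 → posterior Beta(39/5, 11/2)
obs 8: x=1 → posterior Beta(44/5, 11/2)
obs 9: x=1 → posterior Beta(49/5, 11/2)
obs 10: x=0 → posterior Beta(49/5, 13/2)
obs 11: x=1 → posterior Beta(54/5, 13/2)
obs 12: x=0 → posterior Beta(54/5, 15/2)
obs 13: x=1 → posterior Beta(59/5, 15/2)
obs 14: x=1 → posterior Beta(64/5, 15/2)

alpha=64/5, beta=15/2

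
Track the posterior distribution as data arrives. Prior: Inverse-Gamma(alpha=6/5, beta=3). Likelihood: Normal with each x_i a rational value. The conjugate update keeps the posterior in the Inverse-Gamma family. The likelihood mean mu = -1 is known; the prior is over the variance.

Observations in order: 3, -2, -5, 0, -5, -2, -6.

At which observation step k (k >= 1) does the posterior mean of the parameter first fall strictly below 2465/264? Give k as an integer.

obs 1: x=3 → posterior Inverse-Gamma(17/10, 11)
obs 2: x=-2 → posterior Inverse-Gamma(11/5, 23/2)
obs 3: x=-5 → posterior Inverse-Gamma(27/10, 39/2)
obs 4: x=0 → posterior Inverse-Gamma(16/5, 20)
obs 5: x=-5 → posterior Inverse-Gamma(37/10, 28)
obs 6: x=-2 → posterior Inverse-Gamma(21/5, 57/2)
obs 7: x=-6 → posterior Inverse-Gamma(47/10, 41)

k = 4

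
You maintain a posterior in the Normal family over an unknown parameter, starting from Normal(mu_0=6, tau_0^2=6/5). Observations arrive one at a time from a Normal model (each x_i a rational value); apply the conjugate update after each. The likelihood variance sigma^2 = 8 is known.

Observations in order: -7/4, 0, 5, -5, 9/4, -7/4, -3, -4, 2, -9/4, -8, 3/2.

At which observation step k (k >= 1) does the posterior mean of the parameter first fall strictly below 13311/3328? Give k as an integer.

obs 1: x=-7/4 → posterior Normal(459/92, 24/23)
obs 2: x=0 → posterior Normal(459/104, 12/13)
obs 3: x=5 → posterior Normal(519/116, 24/29)
obs 4: x=-5 → posterior Normal(459/128, 3/4)
obs 5: x=9/4 → posterior Normal(243/70, 24/35)
obs 6: x=-7/4 → posterior Normal(465/152, 12/19)
obs 7: x=-3 → posterior Normal(429/164, 24/41)
obs 8: x=-4 → posterior Normal(381/176, 6/11)
obs 9: x=2 → posterior Normal(405/188, 24/47)
obs 10: x=-9/4 → posterior Normal(189/100, 12/25)
obs 11: x=-8 → posterior Normal(141/106, 24/53)
obs 12: x=3/2 → posterior Normal(75/56, 3/7)

k = 4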